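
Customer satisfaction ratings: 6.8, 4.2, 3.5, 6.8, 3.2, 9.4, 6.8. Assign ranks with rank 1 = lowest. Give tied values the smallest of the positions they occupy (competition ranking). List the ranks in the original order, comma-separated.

Sorted (ascending): 3.2, 3.5, 4.2, 6.8, 6.8, 6.8, 9.4
The 3 values of 6.8 occupy positions 4–6 → each gets rank 4.

4, 3, 2, 4, 1, 7, 4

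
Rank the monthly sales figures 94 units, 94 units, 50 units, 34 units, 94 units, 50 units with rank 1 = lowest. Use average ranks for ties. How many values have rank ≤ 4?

Sorted (ascending): 34, 50, 50, 94, 94, 94
The 2 values of 50 occupy positions 2–3 → average rank (2+3)/2 = 2.5.
The 3 values of 94 occupy positions 4–6 → average rank 5.
Ranks ≤ 4: {1, 2.5, 2.5} → 3 values.

3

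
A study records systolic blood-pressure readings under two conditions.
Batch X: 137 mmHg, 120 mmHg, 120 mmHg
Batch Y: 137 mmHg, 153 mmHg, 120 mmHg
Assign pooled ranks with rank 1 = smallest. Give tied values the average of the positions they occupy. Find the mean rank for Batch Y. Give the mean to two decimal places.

4.17

Sorted (ascending): 120, 120, 120, 137, 137, 153
The 3 values of 120 occupy positions 1–3 → average rank 2.
The 2 values of 137 occupy positions 4–5 → average rank (4+5)/2 = 4.5.
Batch Y values → pooled ranks: 137→4.5, 153→6, 120→2
Mean rank = (4.5 + 6 + 2) / 3 = 4.17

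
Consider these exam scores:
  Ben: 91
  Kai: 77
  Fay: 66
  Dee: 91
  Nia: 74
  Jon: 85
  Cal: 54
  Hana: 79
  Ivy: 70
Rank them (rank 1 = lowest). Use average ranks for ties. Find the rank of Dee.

Sorted (ascending): 54, 66, 70, 74, 77, 79, 85, 91, 91
The 2 values of 91 occupy positions 8–9 → average rank (8+9)/2 = 8.5.
Dee has value 91 → rank 8.5.

8.5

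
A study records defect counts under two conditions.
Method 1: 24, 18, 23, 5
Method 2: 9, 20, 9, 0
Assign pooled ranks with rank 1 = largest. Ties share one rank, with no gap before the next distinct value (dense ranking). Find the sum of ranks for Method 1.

13

Sorted (descending): 24, 23, 20, 18, 9, 9, 5, 0
The 2 values of 9 share dense rank 5.
Remaining distinct values take the next consecutive integers.
Method 1 values → pooled ranks: 24→1, 18→4, 23→2, 5→6
Rank sum = 1 + 4 + 2 + 6 = 13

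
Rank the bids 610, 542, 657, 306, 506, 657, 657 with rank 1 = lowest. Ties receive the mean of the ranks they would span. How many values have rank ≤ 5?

Sorted (ascending): 306, 506, 542, 610, 657, 657, 657
The 3 values of 657 occupy positions 5–7 → average rank 6.
Ranks ≤ 5: {1, 2, 3, 4} → 4 values.

4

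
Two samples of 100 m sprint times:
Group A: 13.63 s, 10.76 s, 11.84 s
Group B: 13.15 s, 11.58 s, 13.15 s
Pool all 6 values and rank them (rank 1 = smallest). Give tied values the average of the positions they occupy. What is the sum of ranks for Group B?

11

Sorted (ascending): 10.76, 11.58, 11.84, 13.15, 13.15, 13.63
The 2 values of 13.15 occupy positions 4–5 → average rank (4+5)/2 = 4.5.
Group B values → pooled ranks: 13.15→4.5, 11.58→2, 13.15→4.5
Rank sum = 4.5 + 2 + 4.5 = 11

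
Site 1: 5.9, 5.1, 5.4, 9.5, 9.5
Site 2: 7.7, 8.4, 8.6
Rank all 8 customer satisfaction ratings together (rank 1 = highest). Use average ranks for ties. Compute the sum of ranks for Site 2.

Sorted (descending): 9.5, 9.5, 8.6, 8.4, 7.7, 5.9, 5.4, 5.1
The 2 values of 9.5 occupy positions 1–2 → average rank (1+2)/2 = 1.5.
Site 2 values → pooled ranks: 7.7→5, 8.4→4, 8.6→3
Rank sum = 5 + 4 + 3 = 12

12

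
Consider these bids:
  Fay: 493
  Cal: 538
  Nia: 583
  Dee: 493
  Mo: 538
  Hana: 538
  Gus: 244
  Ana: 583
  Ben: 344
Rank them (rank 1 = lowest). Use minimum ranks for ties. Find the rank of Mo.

5

Sorted (ascending): 244, 344, 493, 493, 538, 538, 538, 583, 583
The 2 values of 493 occupy positions 3–4 → each gets rank 3.
The 3 values of 538 occupy positions 5–7 → each gets rank 5.
The 2 values of 583 occupy positions 8–9 → each gets rank 8.
Mo has value 538 → rank 5.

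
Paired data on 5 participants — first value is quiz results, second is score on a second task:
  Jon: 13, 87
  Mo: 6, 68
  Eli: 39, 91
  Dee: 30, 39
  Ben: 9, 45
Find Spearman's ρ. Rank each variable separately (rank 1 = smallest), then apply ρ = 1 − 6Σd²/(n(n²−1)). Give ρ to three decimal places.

0.300

Ranks of variable 1: 3, 1, 5, 4, 2
Ranks of variable 2: 4, 3, 5, 1, 2
d = r₁ − r₂: -1, -2, 0, 3, 0
d²: 1, 4, 0, 9, 0; Σd² = 14
ρ = 1 − 6·14/(5·24) = 1 − 84/120 = 0.300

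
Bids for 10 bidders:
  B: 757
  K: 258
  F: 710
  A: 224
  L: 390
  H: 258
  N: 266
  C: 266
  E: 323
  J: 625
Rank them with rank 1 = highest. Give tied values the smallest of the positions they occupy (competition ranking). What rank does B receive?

Sorted (descending): 757, 710, 625, 390, 323, 266, 266, 258, 258, 224
The 2 values of 266 occupy positions 6–7 → each gets rank 6.
The 2 values of 258 occupy positions 8–9 → each gets rank 8.
B has value 757 → rank 1.

1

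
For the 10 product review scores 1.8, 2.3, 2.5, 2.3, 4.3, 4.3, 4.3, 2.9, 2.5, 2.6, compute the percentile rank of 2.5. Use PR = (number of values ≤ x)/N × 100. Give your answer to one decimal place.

N = 10.
Strictly below 2.5: 3. Equal to 2.5: 2.
PR = 5/10 × 100 = 50.0

50.0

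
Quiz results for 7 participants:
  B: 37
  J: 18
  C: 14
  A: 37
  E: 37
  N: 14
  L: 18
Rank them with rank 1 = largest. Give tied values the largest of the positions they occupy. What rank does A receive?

3

Sorted (descending): 37, 37, 37, 18, 18, 14, 14
The 3 values of 37 occupy positions 1–3 → each gets rank 3.
The 2 values of 18 occupy positions 4–5 → each gets rank 5.
The 2 values of 14 occupy positions 6–7 → each gets rank 7.
A has value 37 → rank 3.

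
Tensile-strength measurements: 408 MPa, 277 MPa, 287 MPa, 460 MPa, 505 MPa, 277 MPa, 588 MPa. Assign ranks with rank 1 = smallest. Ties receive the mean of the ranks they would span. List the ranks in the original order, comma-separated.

Sorted (ascending): 277, 277, 287, 408, 460, 505, 588
The 2 values of 277 occupy positions 1–2 → average rank (1+2)/2 = 1.5.

4, 1.5, 3, 5, 6, 1.5, 7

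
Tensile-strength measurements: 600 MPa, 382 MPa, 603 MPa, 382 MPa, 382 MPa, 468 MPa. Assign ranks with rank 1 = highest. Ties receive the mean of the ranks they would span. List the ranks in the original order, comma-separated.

2, 5, 1, 5, 5, 3

Sorted (descending): 603, 600, 468, 382, 382, 382
The 3 values of 382 occupy positions 4–6 → average rank 5.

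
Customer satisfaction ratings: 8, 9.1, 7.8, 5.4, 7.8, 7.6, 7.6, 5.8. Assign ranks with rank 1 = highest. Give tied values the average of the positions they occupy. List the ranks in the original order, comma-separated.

2, 1, 3.5, 8, 3.5, 5.5, 5.5, 7

Sorted (descending): 9.1, 8, 7.8, 7.8, 7.6, 7.6, 5.8, 5.4
The 2 values of 7.8 occupy positions 3–4 → average rank (3+4)/2 = 3.5.
The 2 values of 7.6 occupy positions 5–6 → average rank (5+6)/2 = 5.5.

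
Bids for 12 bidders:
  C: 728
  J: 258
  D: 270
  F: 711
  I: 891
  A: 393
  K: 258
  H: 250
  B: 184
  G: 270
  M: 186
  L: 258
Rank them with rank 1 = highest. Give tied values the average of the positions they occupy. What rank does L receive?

8

Sorted (descending): 891, 728, 711, 393, 270, 270, 258, 258, 258, 250, 186, 184
The 2 values of 270 occupy positions 5–6 → average rank (5+6)/2 = 5.5.
The 3 values of 258 occupy positions 7–9 → average rank 8.
L has value 258 → rank 8.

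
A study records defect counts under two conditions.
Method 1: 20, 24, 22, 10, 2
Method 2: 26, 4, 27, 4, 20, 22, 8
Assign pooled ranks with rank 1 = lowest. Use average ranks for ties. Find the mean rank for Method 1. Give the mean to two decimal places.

6.20

Sorted (ascending): 2, 4, 4, 8, 10, 20, 20, 22, 22, 24, 26, 27
The 2 values of 4 occupy positions 2–3 → average rank (2+3)/2 = 2.5.
The 2 values of 20 occupy positions 6–7 → average rank (6+7)/2 = 6.5.
The 2 values of 22 occupy positions 8–9 → average rank (8+9)/2 = 8.5.
Method 1 values → pooled ranks: 20→6.5, 24→10, 22→8.5, 10→5, 2→1
Mean rank = (6.5 + 10 + 8.5 + 5 + 1) / 5 = 6.20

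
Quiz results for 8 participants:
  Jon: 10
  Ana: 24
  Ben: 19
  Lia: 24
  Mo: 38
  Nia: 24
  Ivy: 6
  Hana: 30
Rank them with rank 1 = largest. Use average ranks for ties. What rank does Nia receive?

Sorted (descending): 38, 30, 24, 24, 24, 19, 10, 6
The 3 values of 24 occupy positions 3–5 → average rank 4.
Nia has value 24 → rank 4.

4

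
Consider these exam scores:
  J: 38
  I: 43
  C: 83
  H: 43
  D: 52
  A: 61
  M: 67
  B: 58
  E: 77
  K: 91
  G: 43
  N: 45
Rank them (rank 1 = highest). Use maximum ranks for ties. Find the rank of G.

11

Sorted (descending): 91, 83, 77, 67, 61, 58, 52, 45, 43, 43, 43, 38
The 3 values of 43 occupy positions 9–11 → each gets rank 11.
G has value 43 → rank 11.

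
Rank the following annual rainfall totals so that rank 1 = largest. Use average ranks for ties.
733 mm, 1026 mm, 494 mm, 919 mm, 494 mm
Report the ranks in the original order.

Sorted (descending): 1026, 919, 733, 494, 494
The 2 values of 494 occupy positions 4–5 → average rank (4+5)/2 = 4.5.

3, 1, 4.5, 2, 4.5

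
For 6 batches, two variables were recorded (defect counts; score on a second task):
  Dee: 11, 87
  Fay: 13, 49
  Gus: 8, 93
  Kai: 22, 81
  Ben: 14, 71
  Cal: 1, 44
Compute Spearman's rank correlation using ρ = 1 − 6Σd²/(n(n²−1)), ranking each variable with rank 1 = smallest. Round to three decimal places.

Ranks of variable 1: 3, 4, 2, 6, 5, 1
Ranks of variable 2: 5, 2, 6, 4, 3, 1
d = r₁ − r₂: -2, 2, -4, 2, 2, 0
d²: 4, 4, 16, 4, 4, 0; Σd² = 32
ρ = 1 − 6·32/(6·35) = 1 − 192/210 = 0.086

0.086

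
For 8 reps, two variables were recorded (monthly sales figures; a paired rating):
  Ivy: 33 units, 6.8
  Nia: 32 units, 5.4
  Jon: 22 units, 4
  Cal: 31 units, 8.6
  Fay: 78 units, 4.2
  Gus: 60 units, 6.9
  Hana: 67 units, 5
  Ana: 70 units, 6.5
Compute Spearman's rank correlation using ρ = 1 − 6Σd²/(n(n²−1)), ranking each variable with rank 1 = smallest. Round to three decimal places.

-0.119

Ranks of variable 1: 4, 3, 1, 2, 8, 5, 6, 7
Ranks of variable 2: 6, 4, 1, 8, 2, 7, 3, 5
d = r₁ − r₂: -2, -1, 0, -6, 6, -2, 3, 2
d²: 4, 1, 0, 36, 36, 4, 9, 4; Σd² = 94
ρ = 1 − 6·94/(8·63) = 1 − 564/504 = -0.119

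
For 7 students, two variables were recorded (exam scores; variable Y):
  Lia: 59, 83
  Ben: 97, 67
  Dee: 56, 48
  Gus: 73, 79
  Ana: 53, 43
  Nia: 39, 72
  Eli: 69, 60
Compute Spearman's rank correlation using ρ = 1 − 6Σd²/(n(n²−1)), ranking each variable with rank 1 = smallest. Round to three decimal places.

0.286

Ranks of variable 1: 4, 7, 3, 6, 2, 1, 5
Ranks of variable 2: 7, 4, 2, 6, 1, 5, 3
d = r₁ − r₂: -3, 3, 1, 0, 1, -4, 2
d²: 9, 9, 1, 0, 1, 16, 4; Σd² = 40
ρ = 1 − 6·40/(7·48) = 1 − 240/336 = 0.286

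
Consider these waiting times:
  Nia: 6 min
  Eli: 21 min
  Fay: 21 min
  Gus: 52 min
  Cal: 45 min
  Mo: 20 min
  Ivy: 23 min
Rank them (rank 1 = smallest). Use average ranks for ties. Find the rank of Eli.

Sorted (ascending): 6, 20, 21, 21, 23, 45, 52
The 2 values of 21 occupy positions 3–4 → average rank (3+4)/2 = 3.5.
Eli has value 21 min → rank 3.5.

3.5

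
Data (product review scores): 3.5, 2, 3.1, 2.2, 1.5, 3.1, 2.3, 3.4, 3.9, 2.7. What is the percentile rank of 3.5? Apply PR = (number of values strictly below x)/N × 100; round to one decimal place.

N = 10.
Strictly below 3.5: 8. Equal to 3.5: 1.
PR = 8/10 × 100 = 80.0

80.0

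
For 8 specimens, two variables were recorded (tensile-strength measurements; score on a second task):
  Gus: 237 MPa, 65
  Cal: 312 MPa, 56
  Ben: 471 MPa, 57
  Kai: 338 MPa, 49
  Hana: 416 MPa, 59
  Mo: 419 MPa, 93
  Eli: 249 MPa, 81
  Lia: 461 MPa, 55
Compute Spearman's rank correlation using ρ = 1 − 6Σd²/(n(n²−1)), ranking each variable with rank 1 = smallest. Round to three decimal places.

Ranks of variable 1: 1, 3, 8, 4, 5, 6, 2, 7
Ranks of variable 2: 6, 3, 4, 1, 5, 8, 7, 2
d = r₁ − r₂: -5, 0, 4, 3, 0, -2, -5, 5
d²: 25, 0, 16, 9, 0, 4, 25, 25; Σd² = 104
ρ = 1 − 6·104/(8·63) = 1 − 624/504 = -0.238

-0.238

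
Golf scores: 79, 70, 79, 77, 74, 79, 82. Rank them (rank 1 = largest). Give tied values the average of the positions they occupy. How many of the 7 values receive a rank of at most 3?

Sorted (descending): 82, 79, 79, 79, 77, 74, 70
The 3 values of 79 occupy positions 2–4 → average rank 3.
Ranks ≤ 3: {1, 3, 3, 3} → 4 values.

4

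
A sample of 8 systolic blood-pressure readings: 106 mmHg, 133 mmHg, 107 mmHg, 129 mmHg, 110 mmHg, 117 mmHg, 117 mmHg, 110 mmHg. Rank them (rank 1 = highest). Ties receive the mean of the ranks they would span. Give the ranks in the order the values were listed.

8, 1, 7, 2, 5.5, 3.5, 3.5, 5.5

Sorted (descending): 133, 129, 117, 117, 110, 110, 107, 106
The 2 values of 117 occupy positions 3–4 → average rank (3+4)/2 = 3.5.
The 2 values of 110 occupy positions 5–6 → average rank (5+6)/2 = 5.5.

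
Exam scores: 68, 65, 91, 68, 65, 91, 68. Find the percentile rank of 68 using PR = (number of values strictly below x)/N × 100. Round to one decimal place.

28.6

N = 7.
Strictly below 68: 2. Equal to 68: 3.
PR = 2/7 × 100 = 28.6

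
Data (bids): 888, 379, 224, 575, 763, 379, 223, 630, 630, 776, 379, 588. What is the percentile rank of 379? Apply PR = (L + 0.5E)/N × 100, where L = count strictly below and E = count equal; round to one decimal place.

N = 12.
Strictly below 379: 2. Equal to 379: 3.
PR = (2 + 0.5·3)/12 × 100 = 29.2

29.2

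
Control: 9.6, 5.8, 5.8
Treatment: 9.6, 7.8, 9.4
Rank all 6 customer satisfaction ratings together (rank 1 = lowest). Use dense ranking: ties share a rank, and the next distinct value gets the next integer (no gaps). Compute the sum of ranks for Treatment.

9

Sorted (ascending): 5.8, 5.8, 7.8, 9.4, 9.6, 9.6
The 2 values of 5.8 share dense rank 1.
The 2 values of 9.6 share dense rank 4.
Remaining distinct values take the next consecutive integers.
Treatment values → pooled ranks: 9.6→4, 7.8→2, 9.4→3
Rank sum = 4 + 2 + 3 = 9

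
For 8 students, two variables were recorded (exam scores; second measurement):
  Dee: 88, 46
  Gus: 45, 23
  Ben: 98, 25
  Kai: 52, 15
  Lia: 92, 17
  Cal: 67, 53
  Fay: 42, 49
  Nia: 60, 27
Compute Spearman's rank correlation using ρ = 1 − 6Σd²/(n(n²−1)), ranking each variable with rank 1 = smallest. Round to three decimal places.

Ranks of variable 1: 6, 2, 8, 3, 7, 5, 1, 4
Ranks of variable 2: 6, 3, 4, 1, 2, 8, 7, 5
d = r₁ − r₂: 0, -1, 4, 2, 5, -3, -6, -1
d²: 0, 1, 16, 4, 25, 9, 36, 1; Σd² = 92
ρ = 1 − 6·92/(8·63) = 1 − 552/504 = -0.095

-0.095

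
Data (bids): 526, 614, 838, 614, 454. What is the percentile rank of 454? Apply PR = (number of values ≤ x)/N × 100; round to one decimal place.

N = 5.
Strictly below 454: 0. Equal to 454: 1.
PR = 1/5 × 100 = 20.0

20.0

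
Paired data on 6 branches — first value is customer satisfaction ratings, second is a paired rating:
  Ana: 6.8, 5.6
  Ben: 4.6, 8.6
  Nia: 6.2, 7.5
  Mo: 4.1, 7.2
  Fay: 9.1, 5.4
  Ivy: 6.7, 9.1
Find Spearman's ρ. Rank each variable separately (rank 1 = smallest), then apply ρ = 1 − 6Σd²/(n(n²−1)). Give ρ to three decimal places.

Ranks of variable 1: 5, 2, 3, 1, 6, 4
Ranks of variable 2: 2, 5, 4, 3, 1, 6
d = r₁ − r₂: 3, -3, -1, -2, 5, -2
d²: 9, 9, 1, 4, 25, 4; Σd² = 52
ρ = 1 − 6·52/(6·35) = 1 − 312/210 = -0.486

-0.486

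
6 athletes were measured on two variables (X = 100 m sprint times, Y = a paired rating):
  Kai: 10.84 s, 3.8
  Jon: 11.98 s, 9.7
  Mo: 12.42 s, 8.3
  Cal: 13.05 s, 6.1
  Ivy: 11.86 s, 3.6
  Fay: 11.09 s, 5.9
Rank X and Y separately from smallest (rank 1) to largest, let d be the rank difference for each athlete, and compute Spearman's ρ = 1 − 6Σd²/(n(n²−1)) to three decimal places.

0.600

Ranks of variable 1: 1, 4, 5, 6, 3, 2
Ranks of variable 2: 2, 6, 5, 4, 1, 3
d = r₁ − r₂: -1, -2, 0, 2, 2, -1
d²: 1, 4, 0, 4, 4, 1; Σd² = 14
ρ = 1 − 6·14/(6·35) = 1 − 84/210 = 0.600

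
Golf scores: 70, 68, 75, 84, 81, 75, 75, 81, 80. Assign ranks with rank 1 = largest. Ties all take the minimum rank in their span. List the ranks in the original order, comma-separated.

8, 9, 5, 1, 2, 5, 5, 2, 4

Sorted (descending): 84, 81, 81, 80, 75, 75, 75, 70, 68
The 2 values of 81 occupy positions 2–3 → each gets rank 2.
The 3 values of 75 occupy positions 5–7 → each gets rank 5.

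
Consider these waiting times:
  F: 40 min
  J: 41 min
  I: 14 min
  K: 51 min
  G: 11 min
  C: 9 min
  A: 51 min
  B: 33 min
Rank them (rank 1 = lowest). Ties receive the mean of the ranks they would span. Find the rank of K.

7.5

Sorted (ascending): 9, 11, 14, 33, 40, 41, 51, 51
The 2 values of 51 occupy positions 7–8 → average rank (7+8)/2 = 7.5.
K has value 51 min → rank 7.5.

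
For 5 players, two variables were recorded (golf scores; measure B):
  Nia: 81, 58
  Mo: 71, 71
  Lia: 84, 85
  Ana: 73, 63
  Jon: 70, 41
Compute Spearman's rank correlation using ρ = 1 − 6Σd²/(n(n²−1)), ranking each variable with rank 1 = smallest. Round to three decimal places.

0.600

Ranks of variable 1: 4, 2, 5, 3, 1
Ranks of variable 2: 2, 4, 5, 3, 1
d = r₁ − r₂: 2, -2, 0, 0, 0
d²: 4, 4, 0, 0, 0; Σd² = 8
ρ = 1 − 6·8/(5·24) = 1 − 48/120 = 0.600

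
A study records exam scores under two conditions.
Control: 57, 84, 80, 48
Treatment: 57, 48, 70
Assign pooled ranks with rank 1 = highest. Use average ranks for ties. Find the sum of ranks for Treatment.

14

Sorted (descending): 84, 80, 70, 57, 57, 48, 48
The 2 values of 57 occupy positions 4–5 → average rank (4+5)/2 = 4.5.
The 2 values of 48 occupy positions 6–7 → average rank (6+7)/2 = 6.5.
Treatment values → pooled ranks: 57→4.5, 48→6.5, 70→3
Rank sum = 4.5 + 6.5 + 3 = 14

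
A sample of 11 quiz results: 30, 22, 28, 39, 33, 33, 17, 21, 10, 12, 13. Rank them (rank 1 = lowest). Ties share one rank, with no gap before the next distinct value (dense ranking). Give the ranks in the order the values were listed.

Sorted (ascending): 10, 12, 13, 17, 21, 22, 28, 30, 33, 33, 39
The 2 values of 33 share dense rank 9.
Remaining distinct values take the next consecutive integers.

8, 6, 7, 10, 9, 9, 4, 5, 1, 2, 3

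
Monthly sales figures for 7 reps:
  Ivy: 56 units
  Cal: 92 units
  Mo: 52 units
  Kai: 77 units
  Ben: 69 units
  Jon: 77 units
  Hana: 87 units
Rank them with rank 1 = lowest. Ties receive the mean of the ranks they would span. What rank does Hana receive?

Sorted (ascending): 52, 56, 69, 77, 77, 87, 92
The 2 values of 77 occupy positions 4–5 → average rank (4+5)/2 = 4.5.
Hana has value 87 units → rank 6.

6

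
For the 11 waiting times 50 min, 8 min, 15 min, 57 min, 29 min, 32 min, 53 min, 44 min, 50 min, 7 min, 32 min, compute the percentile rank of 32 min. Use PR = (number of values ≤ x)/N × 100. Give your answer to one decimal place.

54.5

N = 11.
Strictly below 32: 4. Equal to 32: 2.
PR = 6/11 × 100 = 54.5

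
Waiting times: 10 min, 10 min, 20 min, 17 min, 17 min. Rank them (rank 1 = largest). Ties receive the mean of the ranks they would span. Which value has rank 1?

20

Sorted (descending): 20, 17, 17, 10, 10
The 2 values of 17 occupy positions 2–3 → average rank (2+3)/2 = 2.5.
The 2 values of 10 occupy positions 4–5 → average rank (4+5)/2 = 4.5.
Rank 1 → value 20.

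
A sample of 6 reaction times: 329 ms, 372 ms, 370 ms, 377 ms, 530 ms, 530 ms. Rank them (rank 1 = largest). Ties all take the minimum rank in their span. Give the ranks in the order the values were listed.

Sorted (descending): 530, 530, 377, 372, 370, 329
The 2 values of 530 occupy positions 1–2 → each gets rank 1.

6, 4, 5, 3, 1, 1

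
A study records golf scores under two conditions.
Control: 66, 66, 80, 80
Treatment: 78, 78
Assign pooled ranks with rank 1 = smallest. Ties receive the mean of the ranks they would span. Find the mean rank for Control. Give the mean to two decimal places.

3.50

Sorted (ascending): 66, 66, 78, 78, 80, 80
The 2 values of 66 occupy positions 1–2 → average rank (1+2)/2 = 1.5.
The 2 values of 78 occupy positions 3–4 → average rank (3+4)/2 = 3.5.
The 2 values of 80 occupy positions 5–6 → average rank (5+6)/2 = 5.5.
Control values → pooled ranks: 66→1.5, 66→1.5, 80→5.5, 80→5.5
Mean rank = (1.5 + 1.5 + 5.5 + 5.5) / 4 = 3.50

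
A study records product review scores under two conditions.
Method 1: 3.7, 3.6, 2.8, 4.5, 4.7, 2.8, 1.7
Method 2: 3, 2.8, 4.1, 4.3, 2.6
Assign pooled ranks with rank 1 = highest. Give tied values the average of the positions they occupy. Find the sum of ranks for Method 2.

34

Sorted (descending): 4.7, 4.5, 4.3, 4.1, 3.7, 3.6, 3, 2.8, 2.8, 2.8, 2.6, 1.7
The 3 values of 2.8 occupy positions 8–10 → average rank 9.
Method 2 values → pooled ranks: 3→7, 2.8→9, 4.1→4, 4.3→3, 2.6→11
Rank sum = 7 + 9 + 4 + 3 + 11 = 34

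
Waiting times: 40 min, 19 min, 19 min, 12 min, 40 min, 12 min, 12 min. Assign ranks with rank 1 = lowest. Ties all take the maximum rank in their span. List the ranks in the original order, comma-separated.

Sorted (ascending): 12, 12, 12, 19, 19, 40, 40
The 3 values of 12 occupy positions 1–3 → each gets rank 3.
The 2 values of 19 occupy positions 4–5 → each gets rank 5.
The 2 values of 40 occupy positions 6–7 → each gets rank 7.

7, 5, 5, 3, 7, 3, 3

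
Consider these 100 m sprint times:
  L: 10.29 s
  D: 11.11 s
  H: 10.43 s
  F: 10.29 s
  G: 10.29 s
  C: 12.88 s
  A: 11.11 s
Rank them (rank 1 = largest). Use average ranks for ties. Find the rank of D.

2.5

Sorted (descending): 12.88, 11.11, 11.11, 10.43, 10.29, 10.29, 10.29
The 2 values of 11.11 occupy positions 2–3 → average rank (2+3)/2 = 2.5.
The 3 values of 10.29 occupy positions 5–7 → average rank 6.
D has value 11.11 s → rank 2.5.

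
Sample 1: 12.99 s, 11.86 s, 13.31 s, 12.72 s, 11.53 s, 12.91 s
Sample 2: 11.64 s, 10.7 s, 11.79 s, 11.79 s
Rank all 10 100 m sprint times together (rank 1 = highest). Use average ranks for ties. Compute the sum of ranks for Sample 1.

24

Sorted (descending): 13.31, 12.99, 12.91, 12.72, 11.86, 11.79, 11.79, 11.64, 11.53, 10.7
The 2 values of 11.79 occupy positions 6–7 → average rank (6+7)/2 = 6.5.
Sample 1 values → pooled ranks: 12.99→2, 11.86→5, 13.31→1, 12.72→4, 11.53→9, 12.91→3
Rank sum = 2 + 5 + 1 + 4 + 9 + 3 = 24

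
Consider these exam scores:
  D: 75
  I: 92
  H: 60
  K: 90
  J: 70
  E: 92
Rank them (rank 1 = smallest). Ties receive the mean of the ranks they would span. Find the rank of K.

4

Sorted (ascending): 60, 70, 75, 90, 92, 92
The 2 values of 92 occupy positions 5–6 → average rank (5+6)/2 = 5.5.
K has value 90 → rank 4.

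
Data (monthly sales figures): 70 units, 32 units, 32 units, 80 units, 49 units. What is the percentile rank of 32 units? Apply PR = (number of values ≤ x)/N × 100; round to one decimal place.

N = 5.
Strictly below 32: 0. Equal to 32: 2.
PR = 2/5 × 100 = 40.0

40.0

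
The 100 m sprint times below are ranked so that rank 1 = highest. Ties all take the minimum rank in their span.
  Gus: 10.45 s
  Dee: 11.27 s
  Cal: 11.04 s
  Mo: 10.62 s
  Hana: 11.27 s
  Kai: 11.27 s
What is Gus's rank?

6

Sorted (descending): 11.27, 11.27, 11.27, 11.04, 10.62, 10.45
The 3 values of 11.27 occupy positions 1–3 → each gets rank 1.
Gus has value 10.45 s → rank 6.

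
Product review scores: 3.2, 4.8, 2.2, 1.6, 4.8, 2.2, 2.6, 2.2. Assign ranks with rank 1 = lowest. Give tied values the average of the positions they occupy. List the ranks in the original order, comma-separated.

Sorted (ascending): 1.6, 2.2, 2.2, 2.2, 2.6, 3.2, 4.8, 4.8
The 3 values of 2.2 occupy positions 2–4 → average rank 3.
The 2 values of 4.8 occupy positions 7–8 → average rank (7+8)/2 = 7.5.

6, 7.5, 3, 1, 7.5, 3, 5, 3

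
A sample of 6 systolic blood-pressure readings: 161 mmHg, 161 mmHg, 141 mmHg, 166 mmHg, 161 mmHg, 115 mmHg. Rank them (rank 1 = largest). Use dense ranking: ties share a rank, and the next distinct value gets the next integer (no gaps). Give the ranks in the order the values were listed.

2, 2, 3, 1, 2, 4

Sorted (descending): 166, 161, 161, 161, 141, 115
The 3 values of 161 share dense rank 2.
Remaining distinct values take the next consecutive integers.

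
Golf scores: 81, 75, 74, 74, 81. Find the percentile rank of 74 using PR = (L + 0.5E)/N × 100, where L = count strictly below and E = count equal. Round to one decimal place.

20.0

N = 5.
Strictly below 74: 0. Equal to 74: 2.
PR = (0 + 0.5·2)/5 × 100 = 20.0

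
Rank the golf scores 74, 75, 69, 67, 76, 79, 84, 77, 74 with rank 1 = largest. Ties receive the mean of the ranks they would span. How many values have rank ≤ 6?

Sorted (descending): 84, 79, 77, 76, 75, 74, 74, 69, 67
The 2 values of 74 occupy positions 6–7 → average rank (6+7)/2 = 6.5.
Ranks ≤ 6: {1, 2, 3, 4, 5} → 5 values.

5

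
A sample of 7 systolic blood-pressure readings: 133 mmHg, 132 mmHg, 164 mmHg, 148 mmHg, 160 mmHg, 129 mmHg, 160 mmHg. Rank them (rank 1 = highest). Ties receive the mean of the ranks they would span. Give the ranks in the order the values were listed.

5, 6, 1, 4, 2.5, 7, 2.5

Sorted (descending): 164, 160, 160, 148, 133, 132, 129
The 2 values of 160 occupy positions 2–3 → average rank (2+3)/2 = 2.5.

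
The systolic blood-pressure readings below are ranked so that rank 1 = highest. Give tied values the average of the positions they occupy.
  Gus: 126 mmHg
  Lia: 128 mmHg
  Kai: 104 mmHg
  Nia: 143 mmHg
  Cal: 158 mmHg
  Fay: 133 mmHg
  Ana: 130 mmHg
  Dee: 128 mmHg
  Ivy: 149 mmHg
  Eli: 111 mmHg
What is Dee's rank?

Sorted (descending): 158, 149, 143, 133, 130, 128, 128, 126, 111, 104
The 2 values of 128 occupy positions 6–7 → average rank (6+7)/2 = 6.5.
Dee has value 128 mmHg → rank 6.5.

6.5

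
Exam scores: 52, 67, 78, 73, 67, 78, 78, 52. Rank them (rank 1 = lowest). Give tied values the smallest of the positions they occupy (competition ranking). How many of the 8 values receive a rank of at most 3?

4

Sorted (ascending): 52, 52, 67, 67, 73, 78, 78, 78
The 2 values of 52 occupy positions 1–2 → each gets rank 1.
The 2 values of 67 occupy positions 3–4 → each gets rank 3.
The 3 values of 78 occupy positions 6–8 → each gets rank 6.
Ranks ≤ 3: {1, 1, 3, 3} → 4 values.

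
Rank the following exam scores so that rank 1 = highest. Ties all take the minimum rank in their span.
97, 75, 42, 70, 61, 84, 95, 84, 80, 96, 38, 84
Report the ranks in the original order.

1, 8, 11, 9, 10, 4, 3, 4, 7, 2, 12, 4

Sorted (descending): 97, 96, 95, 84, 84, 84, 80, 75, 70, 61, 42, 38
The 3 values of 84 occupy positions 4–6 → each gets rank 4.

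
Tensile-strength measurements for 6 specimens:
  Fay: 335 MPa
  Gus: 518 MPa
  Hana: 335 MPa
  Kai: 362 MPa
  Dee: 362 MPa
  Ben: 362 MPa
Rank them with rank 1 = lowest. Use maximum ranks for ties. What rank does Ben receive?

Sorted (ascending): 335, 335, 362, 362, 362, 518
The 2 values of 335 occupy positions 1–2 → each gets rank 2.
The 3 values of 362 occupy positions 3–5 → each gets rank 5.
Ben has value 362 MPa → rank 5.

5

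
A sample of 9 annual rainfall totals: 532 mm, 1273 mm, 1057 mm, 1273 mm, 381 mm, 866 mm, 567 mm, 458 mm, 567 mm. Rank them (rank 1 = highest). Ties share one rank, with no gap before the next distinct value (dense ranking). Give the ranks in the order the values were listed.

Sorted (descending): 1273, 1273, 1057, 866, 567, 567, 532, 458, 381
The 2 values of 1273 share dense rank 1.
The 2 values of 567 share dense rank 4.
Remaining distinct values take the next consecutive integers.

5, 1, 2, 1, 7, 3, 4, 6, 4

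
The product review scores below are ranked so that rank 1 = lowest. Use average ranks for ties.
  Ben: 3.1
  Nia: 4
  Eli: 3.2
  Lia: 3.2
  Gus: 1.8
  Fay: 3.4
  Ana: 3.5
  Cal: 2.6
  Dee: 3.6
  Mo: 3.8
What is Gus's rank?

1

Sorted (ascending): 1.8, 2.6, 3.1, 3.2, 3.2, 3.4, 3.5, 3.6, 3.8, 4
The 2 values of 3.2 occupy positions 4–5 → average rank (4+5)/2 = 4.5.
Gus has value 1.8 → rank 1.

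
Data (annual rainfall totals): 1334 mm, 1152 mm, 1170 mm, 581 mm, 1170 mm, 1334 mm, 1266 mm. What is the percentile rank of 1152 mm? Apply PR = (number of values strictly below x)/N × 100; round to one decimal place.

14.3

N = 7.
Strictly below 1152: 1. Equal to 1152: 1.
PR = 1/7 × 100 = 14.3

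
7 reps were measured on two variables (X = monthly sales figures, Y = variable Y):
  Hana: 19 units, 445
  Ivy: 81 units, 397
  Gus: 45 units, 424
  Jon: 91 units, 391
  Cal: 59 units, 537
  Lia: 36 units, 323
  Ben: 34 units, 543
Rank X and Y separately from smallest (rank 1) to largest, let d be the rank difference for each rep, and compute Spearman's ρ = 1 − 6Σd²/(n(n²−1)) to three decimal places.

Ranks of variable 1: 1, 6, 4, 7, 5, 3, 2
Ranks of variable 2: 5, 3, 4, 2, 6, 1, 7
d = r₁ − r₂: -4, 3, 0, 5, -1, 2, -5
d²: 16, 9, 0, 25, 1, 4, 25; Σd² = 80
ρ = 1 − 6·80/(7·48) = 1 − 480/336 = -0.429

-0.429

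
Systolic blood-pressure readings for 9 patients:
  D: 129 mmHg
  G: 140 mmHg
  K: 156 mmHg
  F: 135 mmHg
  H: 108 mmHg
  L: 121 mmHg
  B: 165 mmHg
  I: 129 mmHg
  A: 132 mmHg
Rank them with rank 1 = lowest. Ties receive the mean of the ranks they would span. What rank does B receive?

Sorted (ascending): 108, 121, 129, 129, 132, 135, 140, 156, 165
The 2 values of 129 occupy positions 3–4 → average rank (3+4)/2 = 3.5.
B has value 165 mmHg → rank 9.

9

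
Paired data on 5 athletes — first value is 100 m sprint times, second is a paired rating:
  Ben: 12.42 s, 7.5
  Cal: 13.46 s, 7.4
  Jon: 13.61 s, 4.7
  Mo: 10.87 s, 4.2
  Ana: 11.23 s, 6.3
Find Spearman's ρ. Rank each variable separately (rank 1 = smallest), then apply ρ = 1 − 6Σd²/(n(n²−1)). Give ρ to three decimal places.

0.300

Ranks of variable 1: 3, 4, 5, 1, 2
Ranks of variable 2: 5, 4, 2, 1, 3
d = r₁ − r₂: -2, 0, 3, 0, -1
d²: 4, 0, 9, 0, 1; Σd² = 14
ρ = 1 − 6·14/(5·24) = 1 − 84/120 = 0.300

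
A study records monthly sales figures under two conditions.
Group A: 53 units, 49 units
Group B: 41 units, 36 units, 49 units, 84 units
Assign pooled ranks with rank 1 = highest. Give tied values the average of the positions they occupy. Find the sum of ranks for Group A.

5.5

Sorted (descending): 84, 53, 49, 49, 41, 36
The 2 values of 49 occupy positions 3–4 → average rank (3+4)/2 = 3.5.
Group A values → pooled ranks: 53→2, 49→3.5
Rank sum = 2 + 3.5 = 5.5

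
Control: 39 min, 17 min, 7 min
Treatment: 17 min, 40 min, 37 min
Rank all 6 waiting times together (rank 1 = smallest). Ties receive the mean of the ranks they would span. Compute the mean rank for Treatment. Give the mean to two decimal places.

4.17

Sorted (ascending): 7, 17, 17, 37, 39, 40
The 2 values of 17 occupy positions 2–3 → average rank (2+3)/2 = 2.5.
Treatment values → pooled ranks: 17→2.5, 40→6, 37→4
Mean rank = (2.5 + 6 + 4) / 3 = 4.17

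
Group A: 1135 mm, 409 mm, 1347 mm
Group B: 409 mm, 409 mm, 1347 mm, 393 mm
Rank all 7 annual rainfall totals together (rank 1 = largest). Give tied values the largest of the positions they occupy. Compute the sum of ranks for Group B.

21

Sorted (descending): 1347, 1347, 1135, 409, 409, 409, 393
The 2 values of 1347 occupy positions 1–2 → each gets rank 2.
The 3 values of 409 occupy positions 4–6 → each gets rank 6.
Group B values → pooled ranks: 409→6, 409→6, 1347→2, 393→7
Rank sum = 6 + 6 + 2 + 7 = 21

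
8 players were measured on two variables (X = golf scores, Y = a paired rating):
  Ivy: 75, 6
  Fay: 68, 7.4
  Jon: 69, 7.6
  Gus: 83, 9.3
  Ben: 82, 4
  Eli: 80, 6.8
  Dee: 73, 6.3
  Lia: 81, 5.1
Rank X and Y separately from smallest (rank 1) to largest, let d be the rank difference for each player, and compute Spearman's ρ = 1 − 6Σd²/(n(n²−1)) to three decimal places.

Ranks of variable 1: 4, 1, 2, 8, 7, 5, 3, 6
Ranks of variable 2: 3, 6, 7, 8, 1, 5, 4, 2
d = r₁ − r₂: 1, -5, -5, 0, 6, 0, -1, 4
d²: 1, 25, 25, 0, 36, 0, 1, 16; Σd² = 104
ρ = 1 − 6·104/(8·63) = 1 − 624/504 = -0.238

-0.238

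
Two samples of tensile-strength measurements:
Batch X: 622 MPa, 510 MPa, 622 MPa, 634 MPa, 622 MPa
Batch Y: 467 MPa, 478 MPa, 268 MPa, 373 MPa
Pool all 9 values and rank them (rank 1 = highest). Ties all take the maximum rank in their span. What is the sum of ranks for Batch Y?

30

Sorted (descending): 634, 622, 622, 622, 510, 478, 467, 373, 268
The 3 values of 622 occupy positions 2–4 → each gets rank 4.
Batch Y values → pooled ranks: 467→7, 478→6, 268→9, 373→8
Rank sum = 7 + 6 + 9 + 8 = 30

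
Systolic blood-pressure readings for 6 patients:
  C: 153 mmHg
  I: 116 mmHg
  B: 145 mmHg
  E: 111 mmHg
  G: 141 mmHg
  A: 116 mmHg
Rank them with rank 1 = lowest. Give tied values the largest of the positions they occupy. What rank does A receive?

Sorted (ascending): 111, 116, 116, 141, 145, 153
The 2 values of 116 occupy positions 2–3 → each gets rank 3.
A has value 116 mmHg → rank 3.

3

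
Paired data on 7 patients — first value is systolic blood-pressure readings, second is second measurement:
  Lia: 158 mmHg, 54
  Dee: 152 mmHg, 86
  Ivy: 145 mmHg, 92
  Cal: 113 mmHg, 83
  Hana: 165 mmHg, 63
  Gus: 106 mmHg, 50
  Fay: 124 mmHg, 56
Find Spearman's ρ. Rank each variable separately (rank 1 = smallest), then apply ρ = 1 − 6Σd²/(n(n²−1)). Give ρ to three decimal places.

0.214

Ranks of variable 1: 6, 5, 4, 2, 7, 1, 3
Ranks of variable 2: 2, 6, 7, 5, 4, 1, 3
d = r₁ − r₂: 4, -1, -3, -3, 3, 0, 0
d²: 16, 1, 9, 9, 9, 0, 0; Σd² = 44
ρ = 1 − 6·44/(7·48) = 1 − 264/336 = 0.214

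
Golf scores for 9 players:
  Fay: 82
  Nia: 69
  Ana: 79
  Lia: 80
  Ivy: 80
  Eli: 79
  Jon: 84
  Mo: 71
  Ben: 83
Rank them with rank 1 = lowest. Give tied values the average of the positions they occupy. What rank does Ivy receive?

Sorted (ascending): 69, 71, 79, 79, 80, 80, 82, 83, 84
The 2 values of 79 occupy positions 3–4 → average rank (3+4)/2 = 3.5.
The 2 values of 80 occupy positions 5–6 → average rank (5+6)/2 = 5.5.
Ivy has value 80 → rank 5.5.

5.5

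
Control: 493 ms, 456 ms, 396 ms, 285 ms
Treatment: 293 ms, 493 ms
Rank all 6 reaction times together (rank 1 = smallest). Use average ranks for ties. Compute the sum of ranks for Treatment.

Sorted (ascending): 285, 293, 396, 456, 493, 493
The 2 values of 493 occupy positions 5–6 → average rank (5+6)/2 = 5.5.
Treatment values → pooled ranks: 293→2, 493→5.5
Rank sum = 2 + 5.5 = 7.5

7.5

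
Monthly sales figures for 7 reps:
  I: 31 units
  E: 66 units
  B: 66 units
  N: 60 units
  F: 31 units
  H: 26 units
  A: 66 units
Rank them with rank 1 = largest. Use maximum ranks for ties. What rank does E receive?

3

Sorted (descending): 66, 66, 66, 60, 31, 31, 26
The 3 values of 66 occupy positions 1–3 → each gets rank 3.
The 2 values of 31 occupy positions 5–6 → each gets rank 6.
E has value 66 units → rank 3.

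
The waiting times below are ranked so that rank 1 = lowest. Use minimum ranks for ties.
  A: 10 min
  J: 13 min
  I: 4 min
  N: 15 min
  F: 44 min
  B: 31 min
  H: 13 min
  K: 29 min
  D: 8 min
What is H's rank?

4

Sorted (ascending): 4, 8, 10, 13, 13, 15, 29, 31, 44
The 2 values of 13 occupy positions 4–5 → each gets rank 4.
H has value 13 min → rank 4.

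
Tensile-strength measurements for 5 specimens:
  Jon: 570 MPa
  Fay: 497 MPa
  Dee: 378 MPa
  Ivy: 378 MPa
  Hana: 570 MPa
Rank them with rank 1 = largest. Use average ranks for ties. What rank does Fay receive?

Sorted (descending): 570, 570, 497, 378, 378
The 2 values of 570 occupy positions 1–2 → average rank (1+2)/2 = 1.5.
The 2 values of 378 occupy positions 4–5 → average rank (4+5)/2 = 4.5.
Fay has value 497 MPa → rank 3.

3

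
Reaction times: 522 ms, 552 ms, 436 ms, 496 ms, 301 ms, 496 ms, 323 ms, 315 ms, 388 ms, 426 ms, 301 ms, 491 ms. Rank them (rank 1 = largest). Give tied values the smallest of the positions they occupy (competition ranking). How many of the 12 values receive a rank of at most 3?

4

Sorted (descending): 552, 522, 496, 496, 491, 436, 426, 388, 323, 315, 301, 301
The 2 values of 496 occupy positions 3–4 → each gets rank 3.
The 2 values of 301 occupy positions 11–12 → each gets rank 11.
Ranks ≤ 3: {1, 2, 3, 3} → 4 values.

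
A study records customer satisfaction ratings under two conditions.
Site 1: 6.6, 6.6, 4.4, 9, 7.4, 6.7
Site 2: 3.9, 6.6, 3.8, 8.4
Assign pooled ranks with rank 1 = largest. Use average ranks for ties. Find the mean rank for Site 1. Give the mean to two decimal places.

4.67

Sorted (descending): 9, 8.4, 7.4, 6.7, 6.6, 6.6, 6.6, 4.4, 3.9, 3.8
The 3 values of 6.6 occupy positions 5–7 → average rank 6.
Site 1 values → pooled ranks: 6.6→6, 6.6→6, 4.4→8, 9→1, 7.4→3, 6.7→4
Mean rank = (6 + 6 + 8 + 1 + 3 + 4) / 6 = 4.67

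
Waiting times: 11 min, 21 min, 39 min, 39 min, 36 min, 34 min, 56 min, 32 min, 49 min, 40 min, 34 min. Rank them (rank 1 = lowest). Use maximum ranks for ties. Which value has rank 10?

Sorted (ascending): 11, 21, 32, 34, 34, 36, 39, 39, 40, 49, 56
The 2 values of 34 occupy positions 4–5 → each gets rank 5.
The 2 values of 39 occupy positions 7–8 → each gets rank 8.
Rank 10 → value 49.

49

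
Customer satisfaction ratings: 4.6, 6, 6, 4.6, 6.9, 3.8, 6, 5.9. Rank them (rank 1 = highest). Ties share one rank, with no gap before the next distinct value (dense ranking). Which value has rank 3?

Sorted (descending): 6.9, 6, 6, 6, 5.9, 4.6, 4.6, 3.8
The 3 values of 6 share dense rank 2.
The 2 values of 4.6 share dense rank 4.
Remaining distinct values take the next consecutive integers.
Rank 3 → value 5.9.

5.9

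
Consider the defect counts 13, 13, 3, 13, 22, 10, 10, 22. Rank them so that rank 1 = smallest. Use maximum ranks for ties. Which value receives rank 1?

Sorted (ascending): 3, 10, 10, 13, 13, 13, 22, 22
The 2 values of 10 occupy positions 2–3 → each gets rank 3.
The 3 values of 13 occupy positions 4–6 → each gets rank 6.
The 2 values of 22 occupy positions 7–8 → each gets rank 8.
Rank 1 → value 3.

3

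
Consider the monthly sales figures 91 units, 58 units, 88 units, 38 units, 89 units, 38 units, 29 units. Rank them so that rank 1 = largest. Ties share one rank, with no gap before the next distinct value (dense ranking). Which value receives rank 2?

Sorted (descending): 91, 89, 88, 58, 38, 38, 29
The 2 values of 38 share dense rank 5.
Remaining distinct values take the next consecutive integers.
Rank 2 → value 89.

89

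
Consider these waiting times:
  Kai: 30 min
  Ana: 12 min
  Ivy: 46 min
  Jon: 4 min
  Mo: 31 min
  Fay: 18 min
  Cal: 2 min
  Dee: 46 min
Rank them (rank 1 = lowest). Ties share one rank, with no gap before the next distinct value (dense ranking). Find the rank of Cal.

Sorted (ascending): 2, 4, 12, 18, 30, 31, 46, 46
The 2 values of 46 share dense rank 7.
Remaining distinct values take the next consecutive integers.
Cal has value 2 min → rank 1.

1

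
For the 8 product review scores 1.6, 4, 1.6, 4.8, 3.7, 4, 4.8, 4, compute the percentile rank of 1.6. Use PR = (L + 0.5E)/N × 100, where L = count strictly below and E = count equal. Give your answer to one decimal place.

N = 8.
Strictly below 1.6: 0. Equal to 1.6: 2.
PR = (0 + 0.5·2)/8 × 100 = 12.5

12.5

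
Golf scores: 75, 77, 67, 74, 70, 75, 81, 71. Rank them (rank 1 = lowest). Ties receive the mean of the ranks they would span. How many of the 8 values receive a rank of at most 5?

4

Sorted (ascending): 67, 70, 71, 74, 75, 75, 77, 81
The 2 values of 75 occupy positions 5–6 → average rank (5+6)/2 = 5.5.
Ranks ≤ 5: {1, 2, 3, 4} → 4 values.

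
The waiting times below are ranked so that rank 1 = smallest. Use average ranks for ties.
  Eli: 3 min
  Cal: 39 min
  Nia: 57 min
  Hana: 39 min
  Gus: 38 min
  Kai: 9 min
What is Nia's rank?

Sorted (ascending): 3, 9, 38, 39, 39, 57
The 2 values of 39 occupy positions 4–5 → average rank (4+5)/2 = 4.5.
Nia has value 57 min → rank 6.

6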